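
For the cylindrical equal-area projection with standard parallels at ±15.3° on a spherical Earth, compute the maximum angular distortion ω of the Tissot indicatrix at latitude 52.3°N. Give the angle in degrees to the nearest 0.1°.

A cylindrical equal-area projection with standard parallel φ₀ has meridian scale h = cos φ / cos φ₀ and parallel scale k = cos φ₀ / cos φ (so areas are preserved, h·k = 1).
At 52.3°: h = 0.6340, k = 1.577; principal scales a = 1.577, b = 0.6340.
sin(ω/2) = (a − b)/(a + b) = 0.9433/2.211 = 0.4266, so ω = 2 arcsin(0.4266) ≈ 50.5°.

50.5°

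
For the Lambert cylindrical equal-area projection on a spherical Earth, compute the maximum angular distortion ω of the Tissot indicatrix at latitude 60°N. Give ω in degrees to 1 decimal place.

The Lambert cylindrical equal-area projection is the cylindrical equal-area projection with its standard parallel at the equator (φ₀ = 0). Cylindrical equal-area (φ₀ = 0°): h = cos φ / cos 0° along meridians, k = cos 0° / cos φ along parallels; h·k = 1.
At 60°: h = 0.5000, k = 2.000; principal scales a = 2.000, b = 0.5000.
sin(ω/2) = (a − b)/(a + b) = 1.500/2.500 = 0.6000, so ω = 2 arcsin(0.6000) ≈ 73.7°.

73.7°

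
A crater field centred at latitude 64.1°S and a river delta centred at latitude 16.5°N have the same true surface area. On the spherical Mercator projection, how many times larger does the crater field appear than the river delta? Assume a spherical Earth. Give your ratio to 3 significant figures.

Mercator is conformal with k = sec φ, so areal scale = k² = sec²φ.
At 64.1°: sec²(64.1°) = 1/0.4368² = 5.241.
At 16.5°: sec²(16.5°) = 1/0.9588² = 1.088.
Ratio = 5.241/1.088 = cos²(16.5°)/cos²(64.1°) ≈ 4.82.

4.82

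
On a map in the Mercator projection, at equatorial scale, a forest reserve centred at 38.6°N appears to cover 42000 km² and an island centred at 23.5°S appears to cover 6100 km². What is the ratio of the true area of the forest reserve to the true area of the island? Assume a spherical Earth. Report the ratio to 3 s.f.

5.00

On Mercator the areal scale is sec²φ, so true area = apparent × cos²φ.
True area of forest reserve: 42000 × cos²(38.6°) = 42000 × 0.6108 = 25650 km².
True area of island: 6100 × cos²(23.5°) = 6100 × 0.8410 = 5130 km².
Ratio = 25650 / 5130 ≈ 5.00.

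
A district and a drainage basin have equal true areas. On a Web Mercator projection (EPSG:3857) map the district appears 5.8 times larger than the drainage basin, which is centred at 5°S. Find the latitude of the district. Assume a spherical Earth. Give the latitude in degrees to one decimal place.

Mercator areal scale is sec²φ, so apparent-area ratio = sec²φ₁ / sec²φ₂ = cos²φ₂ / cos²φ₁.
cos²φ₂ / cos²φ₁ = 5.8  ⇒  cos φ₁ = cos 5° / √5.8 = 0.9962/2.408 = 0.4136.
φ₁ = arccos(0.4136) ≈ 65.6°.

65.6°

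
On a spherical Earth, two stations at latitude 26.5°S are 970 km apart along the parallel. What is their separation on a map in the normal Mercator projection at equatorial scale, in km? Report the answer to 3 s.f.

For Mercator, h = k = sec φ (a conformal cylindrical projection has a single point scale, 1/cos φ).
Along the parallel, k = sec 26.5° = 1/0.8949 = 1.117.
Map distance = 970 × 1.117 ≈ 1080 km.

1080 km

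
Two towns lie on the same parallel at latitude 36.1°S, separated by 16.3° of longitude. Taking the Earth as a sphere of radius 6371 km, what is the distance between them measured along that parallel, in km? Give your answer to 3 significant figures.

1460 km

Arc length along a parallel = R cos φ · Δλ (with Δλ in radians).
= 6371 × cos 36.1° × (16.3° × π/180) = 6371 × 0.8080 × 0.2845 ≈ 1460 km.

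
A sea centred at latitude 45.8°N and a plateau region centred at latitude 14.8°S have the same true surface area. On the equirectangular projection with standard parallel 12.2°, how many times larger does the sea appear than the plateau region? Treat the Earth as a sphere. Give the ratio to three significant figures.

1.39

The equidistant cylindrical projection with φ₀ = 12.2° has h = 1 (meridians true) and k = cos φ₀ / cos φ along parallels.
Areal scale at 45.8°: h·k = 1.000 × 1.402 = 1.402.
Areal scale at 14.8°: h·k = 1.000 × 1.011 = 1.011.
Ratio = 1.402/1.011 ≈ 1.39.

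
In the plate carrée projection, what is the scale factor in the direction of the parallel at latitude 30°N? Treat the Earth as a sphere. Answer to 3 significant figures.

In the plate carrée (x = Rλ, y = Rφ), meridians are true-scale (h = 1) and parallels are stretched by k = sec φ.
k = 1/cos 30° = 1/0.8660 = 1.155.

1.15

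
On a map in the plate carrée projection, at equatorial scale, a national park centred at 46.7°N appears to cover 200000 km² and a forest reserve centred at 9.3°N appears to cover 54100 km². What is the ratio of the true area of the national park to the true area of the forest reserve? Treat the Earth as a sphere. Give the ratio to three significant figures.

2.57

Plate carrée has h = 1 and k = sec φ, giving areal scale sec φ; true area = (apparent area) · cos φ.
True area of national park: 200000 × cos(46.7°) = 200000 × 0.6858 = 137200 km².
True area of forest reserve: 54100 × cos(9.3°) = 54100 × 0.9869 = 53390 km².
Ratio = 137200 / 53390 ≈ 2.57.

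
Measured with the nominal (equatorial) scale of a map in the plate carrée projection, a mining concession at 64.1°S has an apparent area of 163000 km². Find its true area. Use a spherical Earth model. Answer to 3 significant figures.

71200 km²

In the plate carrée (x = Rλ, y = Rφ), meridians are true-scale (h = 1) and parallels are stretched by k = sec φ.
Areal scale = h·k = 1 × sec φ; at 64.1°, h = 1.000, k = 2.289, so h·k = 2.289.
True area = apparent / (areal scale) = 163000 / 2.289 ≈ 71200 km².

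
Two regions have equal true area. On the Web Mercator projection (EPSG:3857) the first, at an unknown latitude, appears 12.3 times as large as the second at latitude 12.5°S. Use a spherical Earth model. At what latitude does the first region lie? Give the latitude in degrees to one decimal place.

73.8°

On Mercator, (apparent₁)/(apparent₂) = sec²φ₁ / sec²φ₂ when true areas are equal.
cos²φ₂ / cos²φ₁ = 12.3  ⇒  cos φ₁ = cos 12.5° / √12.3 = 0.9763/3.507 = 0.2784.
φ₁ = arccos(0.2784) ≈ 73.8°.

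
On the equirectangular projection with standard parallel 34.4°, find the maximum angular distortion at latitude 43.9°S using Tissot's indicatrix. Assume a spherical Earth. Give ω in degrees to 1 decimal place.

With standard parallel φ₀ = 34.4°, the equirectangular projection gives x = Rλ cos φ₀, y = Rφ, so h = 1 and k = cos 34.4° / cos φ.
At 43.9°: h = 1.000, k = 1.145; principal scales a = 1.145, b = 1.000.
sin(ω/2) = (a − b)/(a + b) = 0.1451/2.145 = 0.06765, so ω = 2 arcsin(0.06765) ≈ 7.8°.

7.8°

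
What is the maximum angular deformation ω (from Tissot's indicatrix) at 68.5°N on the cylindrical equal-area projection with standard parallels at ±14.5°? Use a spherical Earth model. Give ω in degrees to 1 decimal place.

Cylindrical equal-area (φ₀ = 14.5°): h = cos φ / cos 14.5° along meridians, k = cos 14.5° / cos φ along parallels; h·k = 1.
At 68.5°: h = 0.3786, k = 2.642; principal scales a = 2.642, b = 0.3786.
sin(ω/2) = (a − b)/(a + b) = 2.263/3.020 = 0.7493, so ω = 2 arcsin(0.7493) ≈ 97.1°.

97.1°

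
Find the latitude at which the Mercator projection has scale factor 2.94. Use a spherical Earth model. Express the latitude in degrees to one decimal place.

Mercator scale is k = sec φ = 1/cos φ.
1/cos φ = 2.94  ⇒  cos φ = 0.3401  ⇒  φ = arccos(0.3401) ≈ 70.1°.

70.1°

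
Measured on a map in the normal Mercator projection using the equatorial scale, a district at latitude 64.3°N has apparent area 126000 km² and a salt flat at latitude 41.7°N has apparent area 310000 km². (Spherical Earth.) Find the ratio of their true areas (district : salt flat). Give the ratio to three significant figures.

Mercator's areal exaggeration is sec²φ; hence true area = (apparent area) · cos²φ.
True area of district: 126000 × cos²(64.3°) = 126000 × 0.1881 = 23700 km².
True area of salt flat: 310000 × cos²(41.7°) = 310000 × 0.5575 = 172800 km².
Ratio = 23700 / 172800 ≈ 0.137.

0.137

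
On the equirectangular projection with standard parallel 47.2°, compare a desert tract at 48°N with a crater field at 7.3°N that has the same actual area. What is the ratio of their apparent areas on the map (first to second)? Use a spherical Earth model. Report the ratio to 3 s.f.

The equidistant cylindrical projection with φ₀ = 47.2° has h = 1 (meridians true) and k = cos φ₀ / cos φ along parallels.
Areal scale at 48°: h·k = 1.000 × 1.015 = 1.015.
Areal scale at 7.3°: h·k = 1.000 × 0.6850 = 0.6850.
Ratio = 1.015/0.6850 ≈ 1.48.

1.48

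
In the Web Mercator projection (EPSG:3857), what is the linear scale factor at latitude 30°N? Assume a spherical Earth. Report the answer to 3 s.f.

For Mercator, h = k = sec φ (a conformal cylindrical projection has a single point scale, 1/cos φ).
k = 1/cos 30° = 1/0.8660 = 1.155.

1.15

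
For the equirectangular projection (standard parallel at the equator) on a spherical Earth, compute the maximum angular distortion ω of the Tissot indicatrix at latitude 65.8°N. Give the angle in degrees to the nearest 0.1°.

49.5°

Plate carrée maps x = Rλ, y = Rφ. The meridian scale is h = 1 and the parallel scale is k = 1/cos φ = sec φ.
At 65.8°: h = 1.000, k = 2.439; principal scales a = 2.439, b = 1.000.
sin(ω/2) = (a − b)/(a + b) = 1.439/3.439 = 0.4185, so ω = 2 arcsin(0.4185) ≈ 49.5°.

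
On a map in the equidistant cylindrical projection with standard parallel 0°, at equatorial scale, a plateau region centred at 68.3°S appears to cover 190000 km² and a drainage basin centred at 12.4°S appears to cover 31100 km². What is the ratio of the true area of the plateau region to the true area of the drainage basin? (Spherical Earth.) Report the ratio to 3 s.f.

2.31

On the plate carrée, areal scale = h·k = 1 × sec φ, so true area = apparent × cos φ.
True area of plateau region: 190000 × cos(68.3°) = 190000 × 0.3697 = 70250 km².
True area of drainage basin: 31100 × cos(12.4°) = 31100 × 0.9767 = 30370 km².
Ratio = 70250 / 30370 ≈ 2.31.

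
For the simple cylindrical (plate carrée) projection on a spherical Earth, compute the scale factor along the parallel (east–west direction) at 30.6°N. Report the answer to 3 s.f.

For the equirectangular projection with φ₀ = 0 (plate carrée), h = 1 along meridians and k = sec φ along parallels.
k = 1/cos 30.6° = 1/0.8607 = 1.162.

1.16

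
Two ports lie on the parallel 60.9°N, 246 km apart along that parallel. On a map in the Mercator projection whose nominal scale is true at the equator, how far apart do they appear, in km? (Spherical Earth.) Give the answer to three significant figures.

Mercator is conformal, so the point scale is isotropic: h = k = sec φ = 1/cos φ.
Along the parallel, k = sec 60.9° = 1/0.4863 = 2.056.
Map distance = 246 × 2.056 ≈ 506 km.

506 km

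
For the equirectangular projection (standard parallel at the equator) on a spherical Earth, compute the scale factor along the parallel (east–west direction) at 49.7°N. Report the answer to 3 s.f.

1.55

For the equirectangular projection with φ₀ = 0 (plate carrée), h = 1 along meridians and k = sec φ along parallels.
k = 1/cos 49.7° = 1/0.6468 = 1.546.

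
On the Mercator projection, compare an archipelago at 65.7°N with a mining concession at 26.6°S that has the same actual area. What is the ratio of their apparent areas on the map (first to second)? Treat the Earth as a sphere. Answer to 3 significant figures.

4.72

On Mercator, area is exaggerated by sec²φ = 1/cos²φ.
At 65.7°: sec²(65.7°) = 1/0.4115² = 5.905.
At 26.6°: sec²(26.6°) = 1/0.8942² = 1.251.
Ratio = 5.905/1.251 = cos²(26.6°)/cos²(65.7°) ≈ 4.72.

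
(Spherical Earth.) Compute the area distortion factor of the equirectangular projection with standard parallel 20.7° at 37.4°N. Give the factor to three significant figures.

1.18

The equidistant cylindrical projection with φ₀ = 20.7° has h = 1 (meridians true) and k = cos φ₀ / cos φ along parallels.
Areal scale = h·k = 1 × cos φ₀ / cos φ; at 37.4°, h = 1.000, k = 1.178, so h·k = 1.178.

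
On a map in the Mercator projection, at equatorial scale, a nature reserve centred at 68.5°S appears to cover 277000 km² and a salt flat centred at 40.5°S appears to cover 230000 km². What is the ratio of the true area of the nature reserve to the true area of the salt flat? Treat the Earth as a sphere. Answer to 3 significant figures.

0.280

On Mercator the areal scale is sec²φ, so true area = apparent × cos²φ.
True area of nature reserve: 277000 × cos²(68.5°) = 277000 × 0.1343 = 37210 km².
True area of salt flat: 230000 × cos²(40.5°) = 230000 × 0.5782 = 133000 km².
Ratio = 37210 / 133000 ≈ 0.280.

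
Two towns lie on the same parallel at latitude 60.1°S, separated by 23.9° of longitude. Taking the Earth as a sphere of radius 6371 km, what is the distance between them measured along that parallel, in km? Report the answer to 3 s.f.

1320 km

Arc length along a parallel = R cos φ · Δλ (with Δλ in radians).
= 6371 × cos 60.1° × (23.9° × π/180) = 6371 × 0.4985 × 0.4171 ≈ 1320 km.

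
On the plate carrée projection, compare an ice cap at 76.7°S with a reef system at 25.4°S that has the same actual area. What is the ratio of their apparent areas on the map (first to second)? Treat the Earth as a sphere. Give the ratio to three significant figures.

3.93

In the plate carrée (x = Rλ, y = Rφ), meridians are true-scale (h = 1) and parallels are stretched by k = sec φ.
Areal scale at 76.7°: h·k = 1.000 × 4.347 = 4.347.
Areal scale at 25.4°: h·k = 1.000 × 1.107 = 1.107.
Ratio = 4.347/1.107 ≈ 3.93.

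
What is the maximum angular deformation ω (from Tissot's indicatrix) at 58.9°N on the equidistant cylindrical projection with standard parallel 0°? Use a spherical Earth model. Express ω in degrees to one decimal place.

Plate carrée maps x = Rλ, y = Rφ. The meridian scale is h = 1 and the parallel scale is k = 1/cos φ = sec φ.
At 58.9°: h = 1.000, k = 1.936; principal scales a = 1.936, b = 1.000.
sin(ω/2) = (a − b)/(a + b) = 0.9360/2.936 = 0.3188, so ω = 2 arcsin(0.3188) ≈ 37.2°.

37.2°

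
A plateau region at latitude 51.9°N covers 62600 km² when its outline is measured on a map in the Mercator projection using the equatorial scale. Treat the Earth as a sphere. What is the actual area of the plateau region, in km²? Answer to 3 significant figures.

Mercator is conformal, so the point scale is isotropic: h = k = sec φ = 1/cos φ.
Areal scale = k² = sec²φ = 1/cos²(51.9°) = 1/0.6170² = 2.627.
True area = apparent / (areal scale) = 62600 / 2.627 ≈ 23800 km².

23800 km²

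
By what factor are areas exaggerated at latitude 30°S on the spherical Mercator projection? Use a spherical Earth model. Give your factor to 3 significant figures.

For Mercator, h = k = sec φ (a conformal cylindrical projection has a single point scale, 1/cos φ).
Areal scale = k² = sec²φ = 1/cos²(30°) = 1/0.8660² = 1.333.

1.33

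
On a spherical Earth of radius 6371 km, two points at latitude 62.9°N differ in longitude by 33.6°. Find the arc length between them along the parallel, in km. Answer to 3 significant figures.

Arc length along a parallel = R cos φ · Δλ (with Δλ in radians).
= 6371 × cos 62.9° × (33.6° × π/180) = 6371 × 0.4555 × 0.5864 ≈ 1700 km.

1700 km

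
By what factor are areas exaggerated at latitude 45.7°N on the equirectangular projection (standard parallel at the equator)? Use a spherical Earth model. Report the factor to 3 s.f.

1.43

For the equirectangular projection with φ₀ = 0 (plate carrée), h = 1 along meridians and k = sec φ along parallels.
Areal scale = h·k = 1 × sec φ; at 45.7°, h = 1.000, k = 1.432, so h·k = 1.432.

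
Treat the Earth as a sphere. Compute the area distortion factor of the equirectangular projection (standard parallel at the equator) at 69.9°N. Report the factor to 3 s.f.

Plate carrée maps x = Rλ, y = Rφ. The meridian scale is h = 1 and the parallel scale is k = 1/cos φ = sec φ.
Areal scale = h·k = 1 × sec φ; at 69.9°, h = 1.000, k = 2.910, so h·k = 2.910.

2.91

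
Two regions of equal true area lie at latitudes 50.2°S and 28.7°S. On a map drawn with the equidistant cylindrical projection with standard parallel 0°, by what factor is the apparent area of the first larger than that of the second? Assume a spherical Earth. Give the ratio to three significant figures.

For the equirectangular projection with φ₀ = 0 (plate carrée), h = 1 along meridians and k = sec φ along parallels.
Areal scale at 50.2°: h·k = 1.000 × 1.562 = 1.562.
Areal scale at 28.7°: h·k = 1.000 × 1.140 = 1.140.
Ratio = 1.562/1.140 ≈ 1.37.

1.37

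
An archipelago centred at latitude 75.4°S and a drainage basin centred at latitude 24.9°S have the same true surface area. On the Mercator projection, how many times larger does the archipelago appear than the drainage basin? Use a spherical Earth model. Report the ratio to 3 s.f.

Mercator is conformal with k = sec φ, so areal scale = k² = sec²φ.
At 75.4°: sec²(75.4°) = 1/0.2521² = 15.74.
At 24.9°: sec²(24.9°) = 1/0.9070² = 1.215.
Ratio = 15.74/1.215 = cos²(24.9°)/cos²(75.4°) ≈ 12.9.

12.9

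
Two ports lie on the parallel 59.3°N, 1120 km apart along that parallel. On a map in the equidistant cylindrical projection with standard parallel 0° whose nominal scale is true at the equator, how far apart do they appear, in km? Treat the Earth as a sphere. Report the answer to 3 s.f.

2190 km

For the equirectangular projection with φ₀ = 0 (plate carrée), h = 1 along meridians and k = sec φ along parallels.
Along the parallel, k = sec 59.3° = 1/0.5105 = 1.959.
Map distance = 1120 × 1.959 ≈ 2190 km.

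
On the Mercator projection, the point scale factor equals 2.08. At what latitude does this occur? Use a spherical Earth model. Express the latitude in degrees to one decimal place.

61.3°

Mercator scale is k = sec φ = 1/cos φ.
1/cos φ = 2.08  ⇒  cos φ = 0.4808  ⇒  φ = arccos(0.4808) ≈ 61.3°.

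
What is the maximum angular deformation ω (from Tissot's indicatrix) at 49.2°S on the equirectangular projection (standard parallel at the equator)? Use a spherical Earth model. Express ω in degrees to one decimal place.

In the plate carrée (x = Rλ, y = Rφ), meridians are true-scale (h = 1) and parallels are stretched by k = sec φ.
At 49.2°: h = 1.000, k = 1.530; principal scales a = 1.530, b = 1.000.
sin(ω/2) = (a − b)/(a + b) = 0.5304/2.530 = 0.2096, so ω = 2 arcsin(0.2096) ≈ 24.2°.

24.2°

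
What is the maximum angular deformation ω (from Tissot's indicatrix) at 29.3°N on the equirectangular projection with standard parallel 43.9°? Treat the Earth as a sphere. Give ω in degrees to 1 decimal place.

10.9°

The equidistant cylindrical projection with φ₀ = 43.9° has h = 1 (meridians true) and k = cos φ₀ / cos φ along parallels.
At 29.3°: h = 1.000, k = 0.8263; principal scales a = 1.000, b = 0.8263.
sin(ω/2) = (a − b)/(a + b) = 0.1737/1.826 = 0.09514, so ω = 2 arcsin(0.09514) ≈ 10.9°.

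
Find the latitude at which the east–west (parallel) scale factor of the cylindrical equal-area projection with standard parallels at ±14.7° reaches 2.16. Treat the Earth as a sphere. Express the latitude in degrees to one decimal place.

63.4°

Cylindrical equal-area (φ₀ = 14.7°): h = cos φ / cos 14.7° along meridians, k = cos 14.7° / cos φ along parallels; h·k = 1.
k = cos φ₀ / cos φ = 2.16  ⇒  cos φ = cos 14.7° / 2.16 = 0.4478.
φ = arccos(0.4478) ≈ 63.4°.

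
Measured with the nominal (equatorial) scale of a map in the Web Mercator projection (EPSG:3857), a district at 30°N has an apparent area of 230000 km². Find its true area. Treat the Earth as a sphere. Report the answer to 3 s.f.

172000 km²

Mercator is conformal, so the point scale is isotropic: h = k = sec φ = 1/cos φ.
Areal scale = k² = sec²φ = 1/cos²(30°) = 1/0.8660² = 1.333.
True area = apparent / (areal scale) = 230000 / 1.333 ≈ 172000 km².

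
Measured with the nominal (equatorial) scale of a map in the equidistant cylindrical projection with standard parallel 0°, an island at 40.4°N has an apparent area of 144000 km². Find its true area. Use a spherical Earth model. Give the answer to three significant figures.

110000 km²

In the plate carrée (x = Rλ, y = Rφ), meridians are true-scale (h = 1) and parallels are stretched by k = sec φ.
Areal scale = h·k = 1 × sec φ; at 40.4°, h = 1.000, k = 1.313, so h·k = 1.313.
True area = apparent / (areal scale) = 144000 / 1.313 ≈ 110000 km².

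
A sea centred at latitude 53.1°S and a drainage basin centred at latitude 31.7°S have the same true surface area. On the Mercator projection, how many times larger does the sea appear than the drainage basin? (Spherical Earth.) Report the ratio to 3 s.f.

Mercator areal scale is sec²φ.
At 53.1°: sec²(53.1°) = 1/0.6004² = 2.774.
At 31.7°: sec²(31.7°) = 1/0.8508² = 1.381.
Ratio = 2.774/1.381 = cos²(31.7°)/cos²(53.1°) ≈ 2.01.

2.01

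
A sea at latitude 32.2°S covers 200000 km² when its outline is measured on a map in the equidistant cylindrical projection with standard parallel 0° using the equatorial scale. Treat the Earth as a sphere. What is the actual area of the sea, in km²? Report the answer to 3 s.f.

169000 km²

In the plate carrée (x = Rλ, y = Rφ), meridians are true-scale (h = 1) and parallels are stretched by k = sec φ.
Areal scale = h·k = 1 × sec φ; at 32.2°, h = 1.000, k = 1.182, so h·k = 1.182.
True area = apparent / (areal scale) = 200000 / 1.182 ≈ 169000 km².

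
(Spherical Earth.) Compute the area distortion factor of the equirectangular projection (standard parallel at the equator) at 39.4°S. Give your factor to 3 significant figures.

For the equirectangular projection with φ₀ = 0 (plate carrée), h = 1 along meridians and k = sec φ along parallels.
Areal scale = h·k = 1 × sec φ; at 39.4°, h = 1.000, k = 1.294, so h·k = 1.294.

1.29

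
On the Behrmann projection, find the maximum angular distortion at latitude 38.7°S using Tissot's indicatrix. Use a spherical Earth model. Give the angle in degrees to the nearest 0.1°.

The Behrmann projection is cylindrical equal-area with φ₀ = 30°. For cylindrical equal-area with standard parallel φ₀, h = cos φ / cos φ₀ and k = cos φ₀ / cos φ, so h·k = 1.
At 38.7°: h = 0.9012, k = 1.110; principal scales a = 1.110, b = 0.9012.
sin(ω/2) = (a − b)/(a + b) = 0.2085/2.011 = 0.1037, so ω = 2 arcsin(0.1037) ≈ 11.9°.

11.9°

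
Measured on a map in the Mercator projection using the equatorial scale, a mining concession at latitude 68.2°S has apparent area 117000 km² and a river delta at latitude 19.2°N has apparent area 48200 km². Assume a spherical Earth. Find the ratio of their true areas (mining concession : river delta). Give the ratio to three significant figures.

On Mercator the areal scale is sec²φ, so true area = apparent × cos²φ.
True area of mining concession: 117000 × cos²(68.2°) = 117000 × 0.1379 = 16140 km².
True area of river delta: 48200 × cos²(19.2°) = 48200 × 0.8918 = 42990 km².
Ratio = 16140 / 42990 ≈ 0.375.

0.375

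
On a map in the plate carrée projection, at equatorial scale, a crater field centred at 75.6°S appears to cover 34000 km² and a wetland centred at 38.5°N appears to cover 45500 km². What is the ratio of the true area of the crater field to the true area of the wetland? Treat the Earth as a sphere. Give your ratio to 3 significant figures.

On the plate carrée, areal scale = h·k = 1 × sec φ, so true area = apparent × cos φ.
True area of crater field: 34000 × cos(75.6°) = 34000 × 0.2487 = 8455 km².
True area of wetland: 45500 × cos(38.5°) = 45500 × 0.7826 = 35610 km².
Ratio = 8455 / 35610 ≈ 0.237.

0.237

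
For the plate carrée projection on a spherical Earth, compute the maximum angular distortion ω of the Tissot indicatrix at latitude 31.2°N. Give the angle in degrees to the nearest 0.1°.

8.9°

For the equirectangular projection with φ₀ = 0 (plate carrée), h = 1 along meridians and k = sec φ along parallels.
At 31.2°: h = 1.000, k = 1.169; principal scales a = 1.169, b = 1.000.
sin(ω/2) = (a − b)/(a + b) = 0.1691/2.169 = 0.07796, so ω = 2 arcsin(0.07796) ≈ 8.9°.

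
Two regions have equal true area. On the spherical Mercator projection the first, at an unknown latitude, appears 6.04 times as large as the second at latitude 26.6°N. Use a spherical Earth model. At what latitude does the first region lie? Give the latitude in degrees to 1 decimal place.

For equal true areas on Mercator, apparent areas scale as sec²φ, so the ratio is cos²φ₂ / cos²φ₁.
cos²φ₂ / cos²φ₁ = 6.04  ⇒  cos φ₁ = cos 26.6° / √6.04 = 0.8942/2.458 = 0.3638.
φ₁ = arccos(0.3638) ≈ 68.7°.

68.7°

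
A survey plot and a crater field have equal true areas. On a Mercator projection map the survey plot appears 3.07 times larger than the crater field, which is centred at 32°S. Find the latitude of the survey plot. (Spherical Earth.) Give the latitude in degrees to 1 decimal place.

61.1°

On Mercator, (apparent₁)/(apparent₂) = sec²φ₁ / sec²φ₂ when true areas are equal.
cos²φ₂ / cos²φ₁ = 3.07  ⇒  cos φ₁ = cos 32° / √3.07 = 0.8480/1.752 = 0.4840.
φ₁ = arccos(0.4840) ≈ 61.1°.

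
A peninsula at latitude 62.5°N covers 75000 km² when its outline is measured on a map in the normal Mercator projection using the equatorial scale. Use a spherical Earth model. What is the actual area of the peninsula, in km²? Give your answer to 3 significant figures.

Mercator is conformal, so the point scale is isotropic: h = k = sec φ = 1/cos φ.
Areal scale = k² = sec²φ = 1/cos²(62.5°) = 1/0.4617² = 4.690.
True area = apparent / (areal scale) = 75000 / 4.690 ≈ 16000 km².

16000 km²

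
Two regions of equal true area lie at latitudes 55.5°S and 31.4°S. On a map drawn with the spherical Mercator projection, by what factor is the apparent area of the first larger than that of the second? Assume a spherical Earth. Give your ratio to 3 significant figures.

2.27

Mercator areal scale is sec²φ.
At 55.5°: sec²(55.5°) = 1/0.5664² = 3.117.
At 31.4°: sec²(31.4°) = 1/0.8536² = 1.373.
Ratio = 3.117/1.373 = cos²(31.4°)/cos²(55.5°) ≈ 2.27.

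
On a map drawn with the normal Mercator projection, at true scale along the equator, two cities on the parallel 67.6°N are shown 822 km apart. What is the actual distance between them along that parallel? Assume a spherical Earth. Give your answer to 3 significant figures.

313 km

The Mercator projection is conformal; its linear scale factor is the same in every direction and equals sec φ = 1/cos φ.
Along the parallel at 67.6°, map distances are exaggerated by k = sec 67.6° = 2.624.
True distance = 822 / 2.624 = 822 × cos 67.6° ≈ 313 km.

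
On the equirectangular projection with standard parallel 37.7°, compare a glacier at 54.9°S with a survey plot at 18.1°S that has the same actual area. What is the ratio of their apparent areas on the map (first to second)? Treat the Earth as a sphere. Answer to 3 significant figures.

1.65

The equidistant cylindrical projection with φ₀ = 37.7° has h = 1 (meridians true) and k = cos φ₀ / cos φ along parallels.
Areal scale at 54.9°: h·k = 1.000 × 1.376 = 1.376.
Areal scale at 18.1°: h·k = 1.000 × 0.8324 = 0.8324.
Ratio = 1.376/0.8324 ≈ 1.65.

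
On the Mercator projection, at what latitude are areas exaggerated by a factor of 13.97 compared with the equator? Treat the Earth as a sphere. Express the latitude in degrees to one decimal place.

74.5°

Mercator areal scale is sec²φ.
sec²φ = 13.97  ⇒  cos²φ = 0.07158  ⇒  cos φ = 0.2675.
φ = arccos(0.2675) ≈ 74.5°.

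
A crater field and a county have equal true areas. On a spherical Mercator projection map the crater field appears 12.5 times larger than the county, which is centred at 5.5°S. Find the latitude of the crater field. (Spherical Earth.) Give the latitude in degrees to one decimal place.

73.6°

For equal true areas on Mercator, apparent areas scale as sec²φ, so the ratio is cos²φ₂ / cos²φ₁.
cos²φ₂ / cos²φ₁ = 12.5  ⇒  cos φ₁ = cos 5.5° / √12.5 = 0.9954/3.536 = 0.2815.
φ₁ = arccos(0.2815) ≈ 73.6°.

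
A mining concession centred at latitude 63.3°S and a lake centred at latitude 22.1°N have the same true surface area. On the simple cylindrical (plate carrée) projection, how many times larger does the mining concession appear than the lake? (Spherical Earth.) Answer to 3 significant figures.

For the equirectangular projection with φ₀ = 0 (plate carrée), h = 1 along meridians and k = sec φ along parallels.
Areal scale at 63.3°: h·k = 1.000 × 2.226 = 2.226.
Areal scale at 22.1°: h·k = 1.000 × 1.079 = 1.079.
Ratio = 2.226/1.079 ≈ 2.06.

2.06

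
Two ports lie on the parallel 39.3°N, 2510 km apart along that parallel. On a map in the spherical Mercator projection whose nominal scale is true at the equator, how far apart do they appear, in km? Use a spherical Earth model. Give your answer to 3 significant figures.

Mercator is conformal, so the point scale is isotropic: h = k = sec φ = 1/cos φ.
Along the parallel, k = sec 39.3° = 1/0.7738 = 1.292.
Map distance = 2510 × 1.292 ≈ 3240 km.

3240 km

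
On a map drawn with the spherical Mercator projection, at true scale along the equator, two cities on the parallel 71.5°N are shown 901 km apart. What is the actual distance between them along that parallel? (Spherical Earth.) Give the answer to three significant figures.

Mercator is conformal, so the point scale is isotropic: h = k = sec φ = 1/cos φ.
Along the parallel at 71.5°, map distances are exaggerated by k = sec 71.5° = 3.152.
True distance = 901 / 3.152 = 901 × cos 71.5° ≈ 286 km.

286 km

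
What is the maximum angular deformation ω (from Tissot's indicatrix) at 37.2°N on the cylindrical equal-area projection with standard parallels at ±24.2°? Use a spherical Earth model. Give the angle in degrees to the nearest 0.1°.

15.5°

Cylindrical equal-area (φ₀ = 24.2°): h = cos φ / cos 24.2° along meridians, k = cos 24.2° / cos φ along parallels; h·k = 1.
At 37.2°: h = 0.8733, k = 1.145; principal scales a = 1.145, b = 0.8733.
sin(ω/2) = (a − b)/(a + b) = 0.2718/2.018 = 0.1347, so ω = 2 arcsin(0.1347) ≈ 15.5°.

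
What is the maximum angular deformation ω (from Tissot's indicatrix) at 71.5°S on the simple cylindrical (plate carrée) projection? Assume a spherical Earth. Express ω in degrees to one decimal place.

62.4°

In the plate carrée (x = Rλ, y = Rφ), meridians are true-scale (h = 1) and parallels are stretched by k = sec φ.
At 71.5°: h = 1.000, k = 3.152; principal scales a = 3.152, b = 1.000.
sin(ω/2) = (a − b)/(a + b) = 2.152/4.152 = 0.5183, so ω = 2 arcsin(0.5183) ≈ 62.4°.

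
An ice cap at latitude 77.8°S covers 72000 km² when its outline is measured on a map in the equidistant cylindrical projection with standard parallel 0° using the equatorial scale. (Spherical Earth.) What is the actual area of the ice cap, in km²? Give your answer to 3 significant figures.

In the plate carrée (x = Rλ, y = Rφ), meridians are true-scale (h = 1) and parallels are stretched by k = sec φ.
Areal scale = h·k = 1 × sec φ; at 77.8°, h = 1.000, k = 4.732, so h·k = 4.732.
True area = apparent / (areal scale) = 72000 / 4.732 ≈ 15200 km².

15200 km²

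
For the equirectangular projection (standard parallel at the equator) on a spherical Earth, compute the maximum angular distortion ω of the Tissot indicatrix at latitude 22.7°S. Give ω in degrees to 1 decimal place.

4.6°

Plate carrée maps x = Rλ, y = Rφ. The meridian scale is h = 1 and the parallel scale is k = 1/cos φ = sec φ.
At 22.7°: h = 1.000, k = 1.084; principal scales a = 1.084, b = 1.000.
sin(ω/2) = (a − b)/(a + b) = 0.08397/2.084 = 0.04029, so ω = 2 arcsin(0.04029) ≈ 4.6°.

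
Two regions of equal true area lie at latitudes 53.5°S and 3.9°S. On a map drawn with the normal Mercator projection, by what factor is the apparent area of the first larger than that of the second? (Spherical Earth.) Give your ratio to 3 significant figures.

2.81

Mercator is conformal with k = sec φ, so areal scale = k² = sec²φ.
At 53.5°: sec²(53.5°) = 1/0.5948² = 2.826.
At 3.9°: sec²(3.9°) = 1/0.9977² = 1.005.
Ratio = 2.826/1.005 = cos²(3.9°)/cos²(53.5°) ≈ 2.81.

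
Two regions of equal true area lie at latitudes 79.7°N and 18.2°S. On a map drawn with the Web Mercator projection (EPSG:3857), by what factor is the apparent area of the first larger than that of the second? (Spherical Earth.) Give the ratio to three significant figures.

Mercator areal scale is sec²φ.
At 79.7°: sec²(79.7°) = 1/0.1788² = 31.28.
At 18.2°: sec²(18.2°) = 1/0.9500² = 1.108.
Ratio = 31.28/1.108 = cos²(18.2°)/cos²(79.7°) ≈ 28.2.

28.2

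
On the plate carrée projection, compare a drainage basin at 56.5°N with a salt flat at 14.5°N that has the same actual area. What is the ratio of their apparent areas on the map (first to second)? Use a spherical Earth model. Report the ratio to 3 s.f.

1.75

In the plate carrée (x = Rλ, y = Rφ), meridians are true-scale (h = 1) and parallels are stretched by k = sec φ.
Areal scale at 56.5°: h·k = 1.000 × 1.812 = 1.812.
Areal scale at 14.5°: h·k = 1.000 × 1.033 = 1.033.
Ratio = 1.812/1.033 ≈ 1.75.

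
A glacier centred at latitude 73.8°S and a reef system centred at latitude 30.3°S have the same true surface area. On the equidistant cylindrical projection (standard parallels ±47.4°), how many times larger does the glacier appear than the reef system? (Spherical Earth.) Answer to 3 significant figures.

In the equirectangular projection with standard parallel φ₀ = 47.4° (x = Rλ cos φ₀, y = Rφ), meridians are true-scale (h = 1) and the parallel scale is k = cos φ₀ / cos φ.
Areal scale at 73.8°: h·k = 1.000 × 2.426 = 2.426.
Areal scale at 30.3°: h·k = 1.000 × 0.7840 = 0.7840.
Ratio = 2.426/0.7840 ≈ 3.09.

3.09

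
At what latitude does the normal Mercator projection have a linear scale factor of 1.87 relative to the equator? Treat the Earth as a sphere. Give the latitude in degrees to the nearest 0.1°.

57.7°

Mercator scale is k = sec φ = 1/cos φ.
1/cos φ = 1.87  ⇒  cos φ = 0.5348  ⇒  φ = arccos(0.5348) ≈ 57.7°.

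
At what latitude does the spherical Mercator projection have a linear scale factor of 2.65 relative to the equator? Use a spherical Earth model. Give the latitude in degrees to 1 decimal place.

Mercator scale is k = sec φ = 1/cos φ.
1/cos φ = 2.65  ⇒  cos φ = 0.3774  ⇒  φ = arccos(0.3774) ≈ 67.8°.

67.8°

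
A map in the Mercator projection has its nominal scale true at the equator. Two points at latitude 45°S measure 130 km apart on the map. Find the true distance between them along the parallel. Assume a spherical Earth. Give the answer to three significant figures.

Mercator is conformal, so the point scale is isotropic: h = k = sec φ = 1/cos φ.
Along the parallel at 45°, map distances are exaggerated by k = sec 45° = 1.414.
True distance = 130 / 1.414 = 130 × cos 45° ≈ 91.9 km.

91.9 km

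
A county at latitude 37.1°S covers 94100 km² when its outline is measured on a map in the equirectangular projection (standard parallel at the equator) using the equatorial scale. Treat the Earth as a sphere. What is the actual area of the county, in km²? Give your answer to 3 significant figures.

75100 km²

For the equirectangular projection with φ₀ = 0 (plate carrée), h = 1 along meridians and k = sec φ along parallels.
Areal scale = h·k = 1 × sec φ; at 37.1°, h = 1.000, k = 1.254, so h·k = 1.254.
True area = apparent / (areal scale) = 94100 / 1.254 ≈ 75100 km².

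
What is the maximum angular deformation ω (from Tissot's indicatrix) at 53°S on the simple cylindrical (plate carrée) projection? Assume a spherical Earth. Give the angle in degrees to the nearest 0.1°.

28.8°

For the equirectangular projection with φ₀ = 0 (plate carrée), h = 1 along meridians and k = sec φ along parallels.
At 53°: h = 1.000, k = 1.662; principal scales a = 1.662, b = 1.000.
sin(ω/2) = (a − b)/(a + b) = 0.6616/2.662 = 0.2486, so ω = 2 arcsin(0.2486) ≈ 28.8°.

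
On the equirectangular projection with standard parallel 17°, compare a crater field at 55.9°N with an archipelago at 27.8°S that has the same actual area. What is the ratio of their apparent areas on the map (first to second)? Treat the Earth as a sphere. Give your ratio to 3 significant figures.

1.58

With standard parallel φ₀ = 17°, the equirectangular projection gives x = Rλ cos φ₀, y = Rφ, so h = 1 and k = cos 17° / cos φ.
Areal scale at 55.9°: h·k = 1.000 × 1.706 = 1.706.
Areal scale at 27.8°: h·k = 1.000 × 1.081 = 1.081.
Ratio = 1.706/1.081 ≈ 1.58.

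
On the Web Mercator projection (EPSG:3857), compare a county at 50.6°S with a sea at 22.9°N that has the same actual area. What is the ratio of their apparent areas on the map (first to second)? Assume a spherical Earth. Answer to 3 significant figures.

2.11

Mercator is conformal with k = sec φ, so areal scale = k² = sec²φ.
At 50.6°: sec²(50.6°) = 1/0.6347² = 2.482.
At 22.9°: sec²(22.9°) = 1/0.9212² = 1.178.
Ratio = 2.482/1.178 = cos²(22.9°)/cos²(50.6°) ≈ 2.11.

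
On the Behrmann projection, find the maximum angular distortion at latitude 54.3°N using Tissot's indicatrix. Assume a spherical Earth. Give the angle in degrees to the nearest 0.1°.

Behrmann is a cylindrical equal-area projection with standard parallels at ±30°. Cylindrical equal-area (φ₀ = 30°): h = cos φ / cos 30° along meridians, k = cos 30° / cos φ along parallels; h·k = 1.
At 54.3°: h = 0.6738, k = 1.484; principal scales a = 1.484, b = 0.6738.
sin(ω/2) = (a − b)/(a + b) = 0.8103/2.158 = 0.3755, so ω = 2 arcsin(0.3755) ≈ 44.1°.

44.1°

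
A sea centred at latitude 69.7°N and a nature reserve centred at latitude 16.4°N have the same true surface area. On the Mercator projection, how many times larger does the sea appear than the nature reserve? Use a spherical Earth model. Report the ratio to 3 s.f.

Mercator areal scale is sec²φ.
At 69.7°: sec²(69.7°) = 1/0.3469² = 8.308.
At 16.4°: sec²(16.4°) = 1/0.9593² = 1.087.
Ratio = 8.308/1.087 = cos²(16.4°)/cos²(69.7°) ≈ 7.65.

7.65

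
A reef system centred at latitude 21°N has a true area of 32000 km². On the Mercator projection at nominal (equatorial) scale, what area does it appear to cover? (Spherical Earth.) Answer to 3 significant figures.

36700 km²

The Mercator projection is conformal; its linear scale factor is the same in every direction and equals sec φ = 1/cos φ.
Areal scale = k² = sec²φ = 1/cos²(21°) = 1/0.9336² = 1.147.
Apparent area = 32000 × 1.147 ≈ 36700 km².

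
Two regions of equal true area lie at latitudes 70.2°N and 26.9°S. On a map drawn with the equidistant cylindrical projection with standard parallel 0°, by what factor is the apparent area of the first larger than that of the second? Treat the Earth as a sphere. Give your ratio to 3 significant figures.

In the plate carrée (x = Rλ, y = Rφ), meridians are true-scale (h = 1) and parallels are stretched by k = sec φ.
Areal scale at 70.2°: h·k = 1.000 × 2.952 = 2.952.
Areal scale at 26.9°: h·k = 1.000 × 1.121 = 1.121.
Ratio = 2.952/1.121 ≈ 2.63.

2.63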